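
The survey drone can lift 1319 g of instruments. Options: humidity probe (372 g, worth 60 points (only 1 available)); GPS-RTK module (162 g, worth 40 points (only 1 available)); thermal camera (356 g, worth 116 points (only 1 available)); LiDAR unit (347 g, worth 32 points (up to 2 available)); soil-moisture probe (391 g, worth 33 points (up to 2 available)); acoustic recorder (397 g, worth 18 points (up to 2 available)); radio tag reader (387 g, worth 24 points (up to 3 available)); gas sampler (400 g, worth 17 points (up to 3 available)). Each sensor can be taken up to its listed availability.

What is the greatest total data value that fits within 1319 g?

249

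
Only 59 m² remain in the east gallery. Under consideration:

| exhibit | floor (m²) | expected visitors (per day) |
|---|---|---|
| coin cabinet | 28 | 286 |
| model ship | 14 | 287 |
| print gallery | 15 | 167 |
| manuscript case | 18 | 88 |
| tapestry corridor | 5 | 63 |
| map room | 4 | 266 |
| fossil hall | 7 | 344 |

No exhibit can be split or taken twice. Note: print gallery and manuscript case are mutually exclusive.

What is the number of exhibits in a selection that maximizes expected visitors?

Optimal total is 1246.
For example coin cabinet + model ship + tapestry corridor + map room + fossil hall achieves it, using 58 m².
Any selection reaching 1246 contains exactly 5 exhibits.

5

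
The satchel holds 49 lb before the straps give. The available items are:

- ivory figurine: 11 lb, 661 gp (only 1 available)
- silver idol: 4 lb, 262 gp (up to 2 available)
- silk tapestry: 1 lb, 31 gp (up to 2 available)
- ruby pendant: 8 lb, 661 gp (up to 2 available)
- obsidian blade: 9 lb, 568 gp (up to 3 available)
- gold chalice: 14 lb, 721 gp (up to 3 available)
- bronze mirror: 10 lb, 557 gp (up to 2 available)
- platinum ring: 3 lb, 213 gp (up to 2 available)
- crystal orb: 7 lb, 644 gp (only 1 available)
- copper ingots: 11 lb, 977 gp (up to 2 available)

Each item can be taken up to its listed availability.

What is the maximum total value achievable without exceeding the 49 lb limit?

4182

Taking the top-ratio items first gives silk tapestry + 2×ruby pendant + platinum ring + crystal orb + 2×copper ingots for 4164 (49 lb).
Replace silk tapestry and platinum ring with silver idol: the trade gains 18 net, giving 4182 at 49 lb.
Nothing else within 49 lb beats 4182.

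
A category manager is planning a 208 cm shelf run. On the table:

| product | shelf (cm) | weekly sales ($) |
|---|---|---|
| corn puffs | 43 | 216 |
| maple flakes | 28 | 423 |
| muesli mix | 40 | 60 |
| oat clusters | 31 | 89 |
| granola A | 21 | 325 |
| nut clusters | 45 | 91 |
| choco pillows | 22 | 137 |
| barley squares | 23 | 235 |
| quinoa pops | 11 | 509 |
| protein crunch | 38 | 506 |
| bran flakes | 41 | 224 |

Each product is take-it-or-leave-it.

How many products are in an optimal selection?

Best achievable weekly sales is 2438.
One optimal bundle: corn puffs + maple flakes + granola A + barley squares + quinoa pops + protein crunch + bran flakes (205 cm).
All optima have 7 products.

7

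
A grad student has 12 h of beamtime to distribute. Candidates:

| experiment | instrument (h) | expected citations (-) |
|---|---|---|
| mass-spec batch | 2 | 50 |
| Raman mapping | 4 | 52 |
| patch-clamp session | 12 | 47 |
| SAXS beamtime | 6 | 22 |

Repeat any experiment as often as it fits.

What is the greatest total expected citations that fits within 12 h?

Best packing: 6×mass-spec batch — 12 h, 300 total.

300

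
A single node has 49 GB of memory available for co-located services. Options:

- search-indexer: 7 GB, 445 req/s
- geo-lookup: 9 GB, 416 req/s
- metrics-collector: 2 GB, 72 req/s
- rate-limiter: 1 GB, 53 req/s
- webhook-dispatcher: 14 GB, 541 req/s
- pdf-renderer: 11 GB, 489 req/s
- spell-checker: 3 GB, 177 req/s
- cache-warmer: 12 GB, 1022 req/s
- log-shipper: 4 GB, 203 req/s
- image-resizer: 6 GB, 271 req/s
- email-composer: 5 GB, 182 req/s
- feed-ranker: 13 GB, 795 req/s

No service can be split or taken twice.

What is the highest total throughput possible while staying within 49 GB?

Best packing: search-indexer + geo-lookup + rate-limiter + spell-checker + cache-warmer + log-shipper + feed-ranker — 49 GB, 3111 total.
The closest alternative, search-indexer + geo-lookup + spell-checker + cache-warmer + log-shipper + feed-ranker, reaches only 3058.

3111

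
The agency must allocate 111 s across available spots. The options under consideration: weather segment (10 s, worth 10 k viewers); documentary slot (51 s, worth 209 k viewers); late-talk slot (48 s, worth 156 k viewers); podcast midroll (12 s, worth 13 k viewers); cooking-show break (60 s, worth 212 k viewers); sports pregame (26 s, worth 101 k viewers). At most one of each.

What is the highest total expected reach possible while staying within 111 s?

421

Filling by ratio: weather segment + documentary slot + podcast midroll + sports pregame for 333, with 12 s left unused.
Replace weather segment and podcast midroll and sports pregame with cooking-show break: the trade gains 88 net, giving 421 at 111 s.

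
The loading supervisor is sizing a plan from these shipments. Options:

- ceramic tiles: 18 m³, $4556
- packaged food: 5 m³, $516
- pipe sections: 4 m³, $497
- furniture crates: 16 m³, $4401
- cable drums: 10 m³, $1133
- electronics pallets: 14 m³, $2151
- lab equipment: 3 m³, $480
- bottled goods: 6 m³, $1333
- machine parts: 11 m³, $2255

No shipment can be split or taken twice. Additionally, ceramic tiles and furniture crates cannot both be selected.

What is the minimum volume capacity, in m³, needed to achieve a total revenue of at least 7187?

32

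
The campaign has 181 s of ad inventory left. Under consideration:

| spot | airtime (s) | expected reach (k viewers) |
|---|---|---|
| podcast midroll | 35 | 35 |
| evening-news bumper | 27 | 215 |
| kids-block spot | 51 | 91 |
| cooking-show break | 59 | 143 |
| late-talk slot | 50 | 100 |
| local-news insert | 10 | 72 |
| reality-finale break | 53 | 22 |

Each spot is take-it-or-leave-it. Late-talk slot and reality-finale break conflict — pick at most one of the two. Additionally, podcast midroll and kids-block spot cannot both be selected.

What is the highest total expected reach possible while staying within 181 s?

565

Best packing: podcast midroll + evening-news bumper + cooking-show break + late-talk slot + local-news insert — 181 s, 565 total.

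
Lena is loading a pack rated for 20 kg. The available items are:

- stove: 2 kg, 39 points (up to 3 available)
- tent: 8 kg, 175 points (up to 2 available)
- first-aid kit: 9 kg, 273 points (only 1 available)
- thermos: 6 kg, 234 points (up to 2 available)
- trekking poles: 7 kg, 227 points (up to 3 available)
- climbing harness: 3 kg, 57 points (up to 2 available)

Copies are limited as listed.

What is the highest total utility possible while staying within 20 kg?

2×thermos + trekking poles uses 19 of the 20 kg and totals 695.
Every other selection either busts 20 kg or exceeds an availability limit or fails to beat 695.

695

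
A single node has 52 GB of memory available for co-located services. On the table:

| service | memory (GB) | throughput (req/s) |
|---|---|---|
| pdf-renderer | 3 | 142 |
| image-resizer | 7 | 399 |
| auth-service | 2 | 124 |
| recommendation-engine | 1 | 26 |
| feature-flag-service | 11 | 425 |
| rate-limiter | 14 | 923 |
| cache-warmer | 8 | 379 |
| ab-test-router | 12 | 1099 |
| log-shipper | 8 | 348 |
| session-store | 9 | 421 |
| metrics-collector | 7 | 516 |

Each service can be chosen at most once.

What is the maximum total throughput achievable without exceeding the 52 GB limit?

Greedy by ratio would take image-resizer + auth-service + recommendation-engine + rate-limiter + cache-warmer + ab-test-router + metrics-collector: 51 GB used, total 3466.
Dropping cache-warmer frees 8 GB; slotting in session-store (9 GB) lifts the total to 3508 at 52 GB.
Every other selection either busts 52 GB or fails to beat 3508.

3508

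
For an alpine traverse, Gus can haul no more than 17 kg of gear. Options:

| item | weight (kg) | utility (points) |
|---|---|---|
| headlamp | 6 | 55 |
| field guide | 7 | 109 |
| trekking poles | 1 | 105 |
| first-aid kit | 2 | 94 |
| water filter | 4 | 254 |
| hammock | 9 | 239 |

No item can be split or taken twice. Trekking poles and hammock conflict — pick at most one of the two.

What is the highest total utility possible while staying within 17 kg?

Best packing: first-aid kit + water filter + hammock — 15 kg, 587 total.
No other feasible combination exceeds 587.

587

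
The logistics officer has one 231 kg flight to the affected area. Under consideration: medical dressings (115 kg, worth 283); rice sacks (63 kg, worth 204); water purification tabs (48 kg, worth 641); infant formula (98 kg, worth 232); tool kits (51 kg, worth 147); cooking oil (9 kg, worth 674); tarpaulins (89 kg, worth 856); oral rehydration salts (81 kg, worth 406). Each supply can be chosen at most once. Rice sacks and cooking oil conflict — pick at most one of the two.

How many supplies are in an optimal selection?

The maximum people served within 231 kg is 2577.
One optimal bundle: water purification tabs + cooking oil + tarpaulins + oral rehydration salts (227 kg).
Any selection reaching 2577 contains exactly 4 supplies.

4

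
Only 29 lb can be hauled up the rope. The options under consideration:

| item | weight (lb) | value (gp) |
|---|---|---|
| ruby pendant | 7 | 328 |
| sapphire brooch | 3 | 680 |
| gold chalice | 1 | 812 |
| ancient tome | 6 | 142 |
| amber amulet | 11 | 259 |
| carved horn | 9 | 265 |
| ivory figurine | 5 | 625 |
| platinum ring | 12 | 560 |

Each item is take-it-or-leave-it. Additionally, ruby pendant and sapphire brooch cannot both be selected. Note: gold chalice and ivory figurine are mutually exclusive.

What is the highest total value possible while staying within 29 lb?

Taking sapphire brooch + gold chalice + carved horn + platinum ring: 25 lb used, 2317 in value.
An exhaustive check of the 256 subsets confirms 2317.

2317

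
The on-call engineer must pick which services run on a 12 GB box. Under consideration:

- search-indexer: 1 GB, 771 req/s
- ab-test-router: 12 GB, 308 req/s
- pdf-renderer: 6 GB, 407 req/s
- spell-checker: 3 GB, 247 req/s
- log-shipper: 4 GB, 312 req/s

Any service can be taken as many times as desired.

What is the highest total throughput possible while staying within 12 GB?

9252

The ratio ordering already packs tightly: 12×search-indexer, 12 GB, 9252.
Every other selection either busts 12 GB or fails to beat 9252.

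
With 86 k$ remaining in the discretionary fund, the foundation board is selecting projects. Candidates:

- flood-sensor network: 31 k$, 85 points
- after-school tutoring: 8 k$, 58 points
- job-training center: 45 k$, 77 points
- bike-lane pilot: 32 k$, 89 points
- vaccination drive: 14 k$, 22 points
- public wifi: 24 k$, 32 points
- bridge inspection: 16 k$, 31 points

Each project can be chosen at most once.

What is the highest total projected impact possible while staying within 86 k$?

254

Flood-sensor network + after-school tutoring + bike-lane pilot + vaccination drive uses 85 of the 86 k$ and totals 254.
An exhaustive check of the 128 subsets confirms 254.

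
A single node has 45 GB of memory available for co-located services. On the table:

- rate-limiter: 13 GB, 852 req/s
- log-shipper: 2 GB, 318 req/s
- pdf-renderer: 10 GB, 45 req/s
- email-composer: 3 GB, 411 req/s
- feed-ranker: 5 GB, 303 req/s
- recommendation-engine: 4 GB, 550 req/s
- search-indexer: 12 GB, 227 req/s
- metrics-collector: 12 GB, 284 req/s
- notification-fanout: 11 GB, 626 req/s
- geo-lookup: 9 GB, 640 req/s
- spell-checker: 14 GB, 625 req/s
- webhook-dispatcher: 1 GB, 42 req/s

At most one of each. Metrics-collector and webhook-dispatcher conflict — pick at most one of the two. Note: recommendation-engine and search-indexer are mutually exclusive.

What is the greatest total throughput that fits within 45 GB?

3439

Density check — log-shipper 159.00, recommendation-engine 137.50, email-composer 137.00 are the best per GB.
Taking the top-ratio services first gives rate-limiter + log-shipper + email-composer + feed-ranker + recommendation-engine + geo-lookup + webhook-dispatcher for 3116 (37 GB).
The 5 GB tied up in feed-ranker is better spent on notification-fanout — total rises to 3439 (43 GB).
The closest alternative, rate-limiter + log-shipper + email-composer + recommendation-engine + notification-fanout + geo-lookup, reaches only 3397.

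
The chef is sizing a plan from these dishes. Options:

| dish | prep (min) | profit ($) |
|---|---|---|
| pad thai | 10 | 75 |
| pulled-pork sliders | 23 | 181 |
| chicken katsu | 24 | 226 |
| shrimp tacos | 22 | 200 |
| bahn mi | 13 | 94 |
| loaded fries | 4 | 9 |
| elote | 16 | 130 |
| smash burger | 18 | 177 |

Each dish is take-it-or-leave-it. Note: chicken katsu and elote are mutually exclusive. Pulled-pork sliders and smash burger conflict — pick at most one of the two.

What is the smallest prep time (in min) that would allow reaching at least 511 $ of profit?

59

Minimise min subject to total profit ≥ 511.
chicken katsu + shrimp tacos + bahn mi reaches 520 using 59 min.
Any bundle with less than 59 min falls short of 511.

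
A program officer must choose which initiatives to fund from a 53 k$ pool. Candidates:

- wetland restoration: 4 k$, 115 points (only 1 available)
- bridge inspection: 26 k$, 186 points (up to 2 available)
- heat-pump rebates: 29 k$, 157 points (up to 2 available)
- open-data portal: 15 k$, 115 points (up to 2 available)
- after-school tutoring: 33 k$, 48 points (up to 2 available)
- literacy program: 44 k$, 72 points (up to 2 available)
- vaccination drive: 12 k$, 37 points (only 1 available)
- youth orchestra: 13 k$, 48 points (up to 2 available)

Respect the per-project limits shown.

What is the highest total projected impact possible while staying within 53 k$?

416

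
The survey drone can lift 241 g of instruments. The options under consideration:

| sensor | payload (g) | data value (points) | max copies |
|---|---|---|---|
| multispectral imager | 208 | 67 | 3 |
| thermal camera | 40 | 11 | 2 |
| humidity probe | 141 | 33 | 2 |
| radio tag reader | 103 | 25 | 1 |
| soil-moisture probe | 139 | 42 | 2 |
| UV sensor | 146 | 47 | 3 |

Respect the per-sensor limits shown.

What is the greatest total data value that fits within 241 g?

69

By data value per g: multispectral imager 0.32, UV sensor 0.32, soil-moisture probe 0.30, thermal camera 0.28 lead.
A density-first pass picks multispectral imager — 67 at 208 g.
The 208 g tied up in multispectral imager is better spent on 2×thermal camera + UV sensor — total rises to 69 (226 g).
No other feasible combination exceeds 69.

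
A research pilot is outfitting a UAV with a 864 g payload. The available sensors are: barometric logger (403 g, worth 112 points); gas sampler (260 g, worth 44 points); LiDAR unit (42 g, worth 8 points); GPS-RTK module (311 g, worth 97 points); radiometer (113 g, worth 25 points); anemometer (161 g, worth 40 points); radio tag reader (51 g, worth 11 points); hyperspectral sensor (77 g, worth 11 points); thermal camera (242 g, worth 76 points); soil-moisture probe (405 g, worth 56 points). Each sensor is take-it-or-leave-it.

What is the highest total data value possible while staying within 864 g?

Filling by ratio: GPS-RTK module + radiometer + anemometer + thermal camera for 238, with 37 g left unused.
Dropping GPS-RTK module and radiometer frees 424 g; slotting in barometric logger + radio tag reader (454 g) lifts the total to 239 at 857 g.
Nothing else within 864 g beats 239.

239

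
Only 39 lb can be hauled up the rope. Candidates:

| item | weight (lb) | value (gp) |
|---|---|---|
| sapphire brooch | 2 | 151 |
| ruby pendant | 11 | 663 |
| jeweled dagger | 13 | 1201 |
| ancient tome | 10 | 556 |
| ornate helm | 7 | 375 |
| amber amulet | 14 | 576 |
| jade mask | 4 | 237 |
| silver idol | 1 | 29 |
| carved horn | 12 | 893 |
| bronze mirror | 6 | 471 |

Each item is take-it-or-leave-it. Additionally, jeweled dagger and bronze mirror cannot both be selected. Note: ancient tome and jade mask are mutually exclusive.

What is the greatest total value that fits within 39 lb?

2937

By value per lb: jeweled dagger 92.38, bronze mirror 78.50, sapphire brooch 75.50 lead.
Best packing: sapphire brooch + ruby pendant + jeweled dagger + silver idol + carved horn — 39 lb, 2937 total.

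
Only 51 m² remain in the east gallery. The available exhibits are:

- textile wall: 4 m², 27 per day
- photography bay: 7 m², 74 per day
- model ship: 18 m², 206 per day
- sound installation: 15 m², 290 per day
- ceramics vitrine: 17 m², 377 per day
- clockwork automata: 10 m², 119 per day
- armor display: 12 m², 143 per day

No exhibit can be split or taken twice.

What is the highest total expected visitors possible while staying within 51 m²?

884

Best packing: photography bay + sound installation + ceramics vitrine + armor display — 51 m², 884 total.
Runner-up model ship + sound installation + ceramics vitrine tops out at 873.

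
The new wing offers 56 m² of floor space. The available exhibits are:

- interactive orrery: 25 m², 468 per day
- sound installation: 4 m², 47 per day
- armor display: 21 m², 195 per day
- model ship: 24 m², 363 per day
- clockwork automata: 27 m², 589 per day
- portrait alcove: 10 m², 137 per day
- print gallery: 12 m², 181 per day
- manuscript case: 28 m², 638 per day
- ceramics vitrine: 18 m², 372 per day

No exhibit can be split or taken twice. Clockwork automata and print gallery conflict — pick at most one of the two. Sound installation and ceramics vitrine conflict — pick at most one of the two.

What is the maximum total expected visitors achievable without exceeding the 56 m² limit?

1227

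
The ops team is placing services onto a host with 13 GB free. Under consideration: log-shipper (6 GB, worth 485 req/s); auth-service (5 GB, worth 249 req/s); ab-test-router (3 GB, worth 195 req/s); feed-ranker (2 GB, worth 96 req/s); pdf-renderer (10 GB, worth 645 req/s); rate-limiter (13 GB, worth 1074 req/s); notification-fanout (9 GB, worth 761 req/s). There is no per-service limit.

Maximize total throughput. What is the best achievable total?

1074

A density-first pass picks ab-test-router + notification-fanout — 956 at 12 GB.
Dropping ab-test-router and notification-fanout frees 12 GB; slotting in rate-limiter (13 GB) lifts the total to 1074 at 13 GB.
Every other selection either busts 13 GB or fails to beat 1074.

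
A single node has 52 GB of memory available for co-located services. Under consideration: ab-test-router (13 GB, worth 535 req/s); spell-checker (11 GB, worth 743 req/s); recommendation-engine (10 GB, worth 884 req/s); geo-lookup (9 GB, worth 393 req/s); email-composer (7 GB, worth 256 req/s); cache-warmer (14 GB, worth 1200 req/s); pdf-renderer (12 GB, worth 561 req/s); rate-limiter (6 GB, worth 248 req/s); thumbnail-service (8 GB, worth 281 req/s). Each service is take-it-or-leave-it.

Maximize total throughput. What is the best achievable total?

A density-first pass picks spell-checker + recommendation-engine + cache-warmer + pdf-renderer — 3388 at 47 GB.
Dropping pdf-renderer frees 12 GB; slotting in geo-lookup + thumbnail-service (17 GB) lifts the total to 3501 at 52 GB.
Next best is spell-checker + recommendation-engine + geo-lookup + email-composer + cache-warmer at 3476 (51 GB) — short by 25.

3501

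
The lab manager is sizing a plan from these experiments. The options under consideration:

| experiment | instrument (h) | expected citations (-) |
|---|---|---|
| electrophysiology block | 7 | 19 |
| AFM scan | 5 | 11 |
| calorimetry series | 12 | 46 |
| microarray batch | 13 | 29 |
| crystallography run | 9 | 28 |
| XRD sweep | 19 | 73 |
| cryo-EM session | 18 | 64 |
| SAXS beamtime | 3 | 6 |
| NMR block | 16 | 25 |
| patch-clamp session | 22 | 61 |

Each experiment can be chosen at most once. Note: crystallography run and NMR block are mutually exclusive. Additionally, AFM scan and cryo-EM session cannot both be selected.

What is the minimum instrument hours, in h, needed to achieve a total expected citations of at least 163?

46

Minimise h subject to total expected citations ≥ 163.
crystallography run + XRD sweep + cryo-EM session reaches 165 using 46 h.
No combination under 46 h hits 163.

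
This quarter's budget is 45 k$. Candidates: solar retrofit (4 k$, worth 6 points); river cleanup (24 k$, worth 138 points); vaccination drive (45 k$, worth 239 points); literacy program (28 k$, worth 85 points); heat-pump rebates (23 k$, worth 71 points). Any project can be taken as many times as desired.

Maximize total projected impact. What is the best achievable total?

239

The ratio heuristic lands on 5×solar retrofit + river cleanup (168) but leaves 1 k$ idle.
Dropping 5×solar retrofit and river cleanup frees 44 k$; slotting in vaccination drive (45 k$) lifts the total to 239 at 45 k$.
No other feasible combination exceeds 239.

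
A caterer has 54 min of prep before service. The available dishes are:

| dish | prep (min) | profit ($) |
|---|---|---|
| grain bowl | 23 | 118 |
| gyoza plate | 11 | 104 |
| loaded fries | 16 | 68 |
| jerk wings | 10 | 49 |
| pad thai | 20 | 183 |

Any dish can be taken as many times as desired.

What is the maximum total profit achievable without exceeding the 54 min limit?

495

Taking the top-ratio dishes first gives 4×gyoza plate + jerk wings for 465 (54 min).
Dropping gyoza plate and jerk wings frees 21 min; slotting in pad thai (20 min) lifts the total to 495 at 53 min.
Every other selection either busts 54 min or fails to beat 495.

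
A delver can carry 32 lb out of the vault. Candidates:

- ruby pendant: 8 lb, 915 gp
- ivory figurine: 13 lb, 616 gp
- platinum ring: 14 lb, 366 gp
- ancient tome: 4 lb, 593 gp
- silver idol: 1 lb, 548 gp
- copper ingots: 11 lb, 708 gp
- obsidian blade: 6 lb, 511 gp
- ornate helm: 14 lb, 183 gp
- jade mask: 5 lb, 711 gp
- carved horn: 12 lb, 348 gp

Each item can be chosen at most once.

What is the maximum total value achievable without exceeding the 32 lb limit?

Filling by ratio: ruby pendant + ancient tome + silver idol + obsidian blade + jade mask for 3278, with 8 lb left unused.
The 6 lb tied up in obsidian blade is better spent on copper ingots — total rises to 3475 (29 lb).
Nothing else within 32 lb beats 3475.

3475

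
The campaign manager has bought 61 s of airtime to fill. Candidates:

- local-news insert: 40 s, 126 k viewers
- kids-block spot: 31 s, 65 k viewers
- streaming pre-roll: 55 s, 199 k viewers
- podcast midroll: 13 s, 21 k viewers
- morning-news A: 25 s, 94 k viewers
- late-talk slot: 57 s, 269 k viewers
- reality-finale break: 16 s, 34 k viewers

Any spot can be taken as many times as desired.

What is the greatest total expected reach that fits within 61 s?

By expected reach per s: late-talk slot 4.72, morning-news A 3.76, streaming pre-roll 3.62, local-news insert 3.15 lead.
Best packing: late-talk slot — 57 s, 269 total.
Nothing else within 61 s beats 269.

269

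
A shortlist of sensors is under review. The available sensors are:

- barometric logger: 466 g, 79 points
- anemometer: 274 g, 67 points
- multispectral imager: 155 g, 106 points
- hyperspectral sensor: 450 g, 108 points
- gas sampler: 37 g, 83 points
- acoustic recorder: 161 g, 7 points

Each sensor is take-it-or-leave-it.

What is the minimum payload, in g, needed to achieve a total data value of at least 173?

192

Need the lightest bundle worth ≥ 173.
multispectral imager + gas sampler: 189 data value at 192 g.
Below 192 g the best achievable stays under 173.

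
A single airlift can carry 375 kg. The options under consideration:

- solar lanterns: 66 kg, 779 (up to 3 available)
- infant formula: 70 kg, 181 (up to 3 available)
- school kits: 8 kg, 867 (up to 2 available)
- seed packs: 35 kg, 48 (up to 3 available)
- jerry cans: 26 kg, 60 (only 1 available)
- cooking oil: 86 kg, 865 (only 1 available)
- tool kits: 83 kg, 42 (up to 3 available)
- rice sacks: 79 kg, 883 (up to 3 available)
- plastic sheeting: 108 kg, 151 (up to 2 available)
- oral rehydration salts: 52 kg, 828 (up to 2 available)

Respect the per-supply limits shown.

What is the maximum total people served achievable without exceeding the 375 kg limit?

6039

The ratio heuristic lands on 3×solar lanterns + 2×school kits + jerry cans + 2×oral rehydration salts (5787) but leaves 31 kg idle.
Replace 3×solar lanterns and jerry cans with 3×rice sacks: the trade gains 252 net, giving 6039 at 357 kg.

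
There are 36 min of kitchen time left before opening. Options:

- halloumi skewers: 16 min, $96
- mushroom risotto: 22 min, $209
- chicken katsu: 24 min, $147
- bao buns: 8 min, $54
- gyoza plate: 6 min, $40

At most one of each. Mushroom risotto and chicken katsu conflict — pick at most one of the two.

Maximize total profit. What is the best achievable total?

By profit per min: mushroom risotto 9.50, bao buns 6.75, gyoza plate 6.67, chicken katsu 6.12 lead.
Taking mushroom risotto + bao buns + gyoza plate: 36 min used, 303 in profit.
Nothing else feasible within 36 min beats 303.

303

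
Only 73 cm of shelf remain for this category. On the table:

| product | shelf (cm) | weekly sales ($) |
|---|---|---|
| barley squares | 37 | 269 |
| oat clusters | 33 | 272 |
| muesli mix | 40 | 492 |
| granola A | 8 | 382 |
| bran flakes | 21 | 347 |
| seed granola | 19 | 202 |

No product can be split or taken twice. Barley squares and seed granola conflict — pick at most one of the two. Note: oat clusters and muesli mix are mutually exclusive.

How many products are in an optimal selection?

3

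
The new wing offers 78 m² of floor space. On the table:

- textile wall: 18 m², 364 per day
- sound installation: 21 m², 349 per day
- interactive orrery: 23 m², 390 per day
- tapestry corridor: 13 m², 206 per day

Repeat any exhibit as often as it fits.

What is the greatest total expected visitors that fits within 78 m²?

1482

Density check — textile wall 20.22, interactive orrery 16.96, sound installation 16.62 are the best per m².
The ratio heuristic lands on 4×textile wall (1456) but leaves 6 m² idle.
The 18 m² tied up in textile wall is better spent on interactive orrery — total rises to 1482 (77 m²).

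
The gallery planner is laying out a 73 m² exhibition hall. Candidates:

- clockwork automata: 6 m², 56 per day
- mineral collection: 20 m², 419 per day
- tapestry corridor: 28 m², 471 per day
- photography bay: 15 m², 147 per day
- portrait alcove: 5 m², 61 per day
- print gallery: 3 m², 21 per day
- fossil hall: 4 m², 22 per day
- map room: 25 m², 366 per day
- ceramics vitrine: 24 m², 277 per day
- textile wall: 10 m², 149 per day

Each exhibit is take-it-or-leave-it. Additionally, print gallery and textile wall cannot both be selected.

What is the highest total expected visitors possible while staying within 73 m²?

1256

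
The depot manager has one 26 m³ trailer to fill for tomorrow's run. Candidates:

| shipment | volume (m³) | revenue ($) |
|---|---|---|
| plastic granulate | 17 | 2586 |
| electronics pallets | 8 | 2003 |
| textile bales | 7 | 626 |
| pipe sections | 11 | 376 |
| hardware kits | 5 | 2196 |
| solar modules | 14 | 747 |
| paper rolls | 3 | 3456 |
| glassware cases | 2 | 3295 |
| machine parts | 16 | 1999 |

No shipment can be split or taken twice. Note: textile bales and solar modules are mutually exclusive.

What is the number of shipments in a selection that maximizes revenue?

Best achievable revenue is 11576.
electronics pallets + textile bales + hardware kits + paper rolls + glassware cases hits 11576 at 25 m³.
Every optimal selection uses 5 shipments.

5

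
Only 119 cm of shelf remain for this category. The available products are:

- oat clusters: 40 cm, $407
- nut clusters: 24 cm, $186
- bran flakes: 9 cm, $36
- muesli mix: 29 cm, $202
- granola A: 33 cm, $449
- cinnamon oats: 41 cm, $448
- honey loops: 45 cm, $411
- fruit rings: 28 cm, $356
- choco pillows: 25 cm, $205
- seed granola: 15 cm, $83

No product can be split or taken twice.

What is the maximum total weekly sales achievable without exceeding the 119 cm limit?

The ratio ordering already packs tightly: granola A + cinnamon oats + fruit rings + seed granola, 117 cm, 1336.
Runner-up granola A + cinnamon oats + honey loops tops out at 1308.

1336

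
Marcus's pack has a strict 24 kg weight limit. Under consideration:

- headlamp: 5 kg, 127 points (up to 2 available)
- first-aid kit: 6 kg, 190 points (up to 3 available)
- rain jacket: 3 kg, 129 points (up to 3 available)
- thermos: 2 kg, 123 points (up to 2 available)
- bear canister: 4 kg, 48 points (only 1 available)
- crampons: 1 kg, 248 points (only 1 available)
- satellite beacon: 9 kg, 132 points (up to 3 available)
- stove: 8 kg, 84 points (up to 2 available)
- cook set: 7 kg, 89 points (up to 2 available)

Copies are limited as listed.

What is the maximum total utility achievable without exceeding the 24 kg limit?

1138

By utility per kg: crampons 248.00, thermos 61.50, rain jacket 43.00 lead.
Taking the top-ratio items first gives first-aid kit + 3×rain jacket + 2×thermos + bear canister + crampons for 1119 (24 kg).
The 6 kg tied up in thermos and bear canister is better spent on first-aid kit — total rises to 1138 (24 kg).
Every other selection either busts 24 kg or exceeds an availability limit or fails to beat 1138.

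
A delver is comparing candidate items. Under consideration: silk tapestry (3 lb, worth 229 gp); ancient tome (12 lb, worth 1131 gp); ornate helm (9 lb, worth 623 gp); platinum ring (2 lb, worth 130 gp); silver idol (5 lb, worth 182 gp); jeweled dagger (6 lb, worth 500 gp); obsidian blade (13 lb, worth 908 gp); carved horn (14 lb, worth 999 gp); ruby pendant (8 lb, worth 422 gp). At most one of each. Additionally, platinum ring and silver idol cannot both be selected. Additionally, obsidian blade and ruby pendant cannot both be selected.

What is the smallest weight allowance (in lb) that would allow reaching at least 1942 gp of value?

Need the lightest bundle worth ≥ 1942.
Taking silk tapestry + ancient tome + platinum ring + jeweled dagger gives 1990 (≥ 1942) for 23 lb.
Any bundle with less than 23 lb falls short of 1942.

23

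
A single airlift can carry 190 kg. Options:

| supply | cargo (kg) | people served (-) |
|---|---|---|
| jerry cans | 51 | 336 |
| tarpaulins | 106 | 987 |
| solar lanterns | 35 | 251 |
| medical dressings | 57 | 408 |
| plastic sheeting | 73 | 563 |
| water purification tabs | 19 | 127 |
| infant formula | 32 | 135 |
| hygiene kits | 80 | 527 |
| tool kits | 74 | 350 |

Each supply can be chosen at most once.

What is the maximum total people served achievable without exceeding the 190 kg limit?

Best packing: tarpaulins + plastic sheeting — 179 kg, 1550 total.
Runner-up tarpaulins + medical dressings + water purification tabs tops out at 1522.

1550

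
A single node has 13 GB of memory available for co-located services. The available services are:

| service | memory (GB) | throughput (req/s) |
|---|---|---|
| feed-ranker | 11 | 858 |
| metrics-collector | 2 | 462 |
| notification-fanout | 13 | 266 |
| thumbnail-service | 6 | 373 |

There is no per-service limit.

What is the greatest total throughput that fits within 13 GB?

2772

Taking 6×metrics-collector: 12 GB used, 2772 in throughput.
Nothing else within 13 GB beats 2772.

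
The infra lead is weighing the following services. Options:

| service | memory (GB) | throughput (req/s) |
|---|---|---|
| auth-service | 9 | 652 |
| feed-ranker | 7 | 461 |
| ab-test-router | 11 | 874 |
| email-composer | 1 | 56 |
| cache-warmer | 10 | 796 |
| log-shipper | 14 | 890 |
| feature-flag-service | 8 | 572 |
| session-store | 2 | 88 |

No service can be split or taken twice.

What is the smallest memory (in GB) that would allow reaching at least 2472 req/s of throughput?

Look for the lowest-memory combination reaching 2472.
auth-service + feed-ranker + cache-warmer + feature-flag-service reaches 2481 using 34 GB.
Below 34 GB the best achievable stays under 2472.

34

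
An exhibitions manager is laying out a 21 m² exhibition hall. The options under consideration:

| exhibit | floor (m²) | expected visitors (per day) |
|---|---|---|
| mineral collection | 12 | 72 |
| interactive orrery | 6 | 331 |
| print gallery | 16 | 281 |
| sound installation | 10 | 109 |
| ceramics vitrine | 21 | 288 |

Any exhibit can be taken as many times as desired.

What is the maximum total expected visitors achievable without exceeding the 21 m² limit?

993

The ratio ordering already packs tightly: 3×interactive orrery, 18 m², 993.
Every other selection either busts 21 m² or fails to beat 993.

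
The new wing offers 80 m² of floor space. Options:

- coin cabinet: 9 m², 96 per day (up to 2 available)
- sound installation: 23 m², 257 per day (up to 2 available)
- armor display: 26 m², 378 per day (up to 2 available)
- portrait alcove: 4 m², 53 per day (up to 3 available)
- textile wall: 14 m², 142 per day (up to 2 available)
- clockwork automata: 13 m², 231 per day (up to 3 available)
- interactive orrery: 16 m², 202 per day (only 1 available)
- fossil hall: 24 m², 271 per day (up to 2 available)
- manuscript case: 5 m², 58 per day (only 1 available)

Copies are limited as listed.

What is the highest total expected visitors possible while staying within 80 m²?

1235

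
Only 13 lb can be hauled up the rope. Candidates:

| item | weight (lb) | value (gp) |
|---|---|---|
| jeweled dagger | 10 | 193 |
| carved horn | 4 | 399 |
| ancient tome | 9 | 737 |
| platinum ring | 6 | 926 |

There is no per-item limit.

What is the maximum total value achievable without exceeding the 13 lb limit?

Ranking by ratio (value/lb): platinum ring 154.33, carved horn 99.75, ancient tome 81.89, jeweled dagger 19.30.
2×platinum ring uses 12 of the 13 lb and totals 1852.
Nothing else within 13 lb beats 1852.

1852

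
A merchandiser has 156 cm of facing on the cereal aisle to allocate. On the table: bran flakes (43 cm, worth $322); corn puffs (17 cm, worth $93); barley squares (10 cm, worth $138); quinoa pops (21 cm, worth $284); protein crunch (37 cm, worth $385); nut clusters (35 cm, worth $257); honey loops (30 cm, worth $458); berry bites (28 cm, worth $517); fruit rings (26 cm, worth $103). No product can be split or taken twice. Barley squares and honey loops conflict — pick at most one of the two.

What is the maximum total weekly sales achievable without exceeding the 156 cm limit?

Taking quinoa pops + protein crunch + nut clusters + honey loops + berry bites: 151 cm used, 1901 in weekly sales.

1901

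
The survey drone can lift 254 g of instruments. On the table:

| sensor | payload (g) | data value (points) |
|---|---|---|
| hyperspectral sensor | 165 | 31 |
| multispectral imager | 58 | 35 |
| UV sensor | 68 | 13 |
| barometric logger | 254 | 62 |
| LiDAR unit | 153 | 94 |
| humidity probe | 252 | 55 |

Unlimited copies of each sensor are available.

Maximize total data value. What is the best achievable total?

By data value per g: LiDAR unit 0.61, multispectral imager 0.60, barometric logger 0.24, humidity probe 0.22 lead.
Greedy by ratio would take multispectral imager + LiDAR unit: 211 g used, total 129.
The 153 g tied up in LiDAR unit is better spent on 3×multispectral imager — total rises to 140 (232 g).

140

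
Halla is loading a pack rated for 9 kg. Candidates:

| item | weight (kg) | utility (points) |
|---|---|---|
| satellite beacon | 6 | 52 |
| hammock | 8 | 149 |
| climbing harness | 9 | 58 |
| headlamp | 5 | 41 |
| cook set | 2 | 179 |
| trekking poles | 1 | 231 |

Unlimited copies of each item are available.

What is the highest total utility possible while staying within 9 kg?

2079

Taking 9×trekking poles: 9 kg used, 2079 in utility.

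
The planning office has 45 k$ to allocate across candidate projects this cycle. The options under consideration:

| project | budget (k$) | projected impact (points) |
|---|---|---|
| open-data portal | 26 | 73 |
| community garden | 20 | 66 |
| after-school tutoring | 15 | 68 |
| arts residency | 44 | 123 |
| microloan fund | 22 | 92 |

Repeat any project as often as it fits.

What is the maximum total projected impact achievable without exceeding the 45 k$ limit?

Best packing: 3×after-school tutoring — 45 k$, 204 total.

204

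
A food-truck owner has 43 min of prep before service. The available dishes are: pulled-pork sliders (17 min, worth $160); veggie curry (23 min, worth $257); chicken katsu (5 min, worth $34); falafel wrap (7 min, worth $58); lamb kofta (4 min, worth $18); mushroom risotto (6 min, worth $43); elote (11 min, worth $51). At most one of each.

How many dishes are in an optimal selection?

The maximum profit within 43 min is 417.
One optimal bundle: pulled-pork sliders + veggie curry (40 min).
All optima have 2 dishes.

2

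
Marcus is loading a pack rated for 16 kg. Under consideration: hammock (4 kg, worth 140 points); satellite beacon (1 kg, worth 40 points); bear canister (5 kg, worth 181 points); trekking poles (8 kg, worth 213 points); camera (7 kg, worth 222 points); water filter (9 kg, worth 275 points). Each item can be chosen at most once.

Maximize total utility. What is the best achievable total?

Filling by ratio: hammock + satellite beacon + bear canister for 361, with 6 kg left unused.
Replace satellite beacon with camera: the trade gains 182 net, giving 543 at 16 kg.

543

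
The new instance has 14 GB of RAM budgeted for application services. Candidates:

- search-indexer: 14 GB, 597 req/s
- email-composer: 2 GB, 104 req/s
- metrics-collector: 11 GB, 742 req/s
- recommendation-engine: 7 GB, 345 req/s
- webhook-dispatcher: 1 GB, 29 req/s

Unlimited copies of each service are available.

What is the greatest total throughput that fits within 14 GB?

875

Taking email-composer + metrics-collector + webhook-dispatcher: 14 GB used, 875 in throughput.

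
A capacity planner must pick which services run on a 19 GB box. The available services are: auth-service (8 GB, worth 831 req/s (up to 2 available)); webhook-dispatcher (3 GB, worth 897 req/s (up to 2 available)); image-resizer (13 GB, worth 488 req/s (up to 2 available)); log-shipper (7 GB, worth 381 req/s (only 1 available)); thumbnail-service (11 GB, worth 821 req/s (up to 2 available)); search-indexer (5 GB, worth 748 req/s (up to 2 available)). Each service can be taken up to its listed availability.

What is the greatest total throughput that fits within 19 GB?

3373

Density check — webhook-dispatcher 299.00, search-indexer 149.60, auth-service 103.88, thumbnail-service 74.64 are the best per GB.
A density-first pass picks 2×webhook-dispatcher + 2×search-indexer — 3290 at 16 GB.
The 5 GB tied up in search-indexer is better spent on auth-service — total rises to 3373 (19 GB).
That's the maximum — no swap from here does better than 3373.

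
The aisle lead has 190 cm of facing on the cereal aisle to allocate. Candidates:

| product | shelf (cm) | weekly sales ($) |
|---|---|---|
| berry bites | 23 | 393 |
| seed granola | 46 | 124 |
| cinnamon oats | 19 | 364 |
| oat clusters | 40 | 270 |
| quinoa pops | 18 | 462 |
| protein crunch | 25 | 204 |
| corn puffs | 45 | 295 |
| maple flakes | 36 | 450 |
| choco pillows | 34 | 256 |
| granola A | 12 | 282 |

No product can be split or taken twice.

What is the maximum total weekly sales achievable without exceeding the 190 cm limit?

Taking the top-ratio products first gives berry bites + cinnamon oats + quinoa pops + protein crunch + maple flakes + choco pillows + granola A for 2411 (167 cm).
Replace protein crunch with corn puffs: the trade gains 91 net, giving 2502 at 187 cm.
The closest alternative, berry bites + cinnamon oats + oat clusters + quinoa pops + maple flakes + choco pillows + granola A, reaches only 2477.

2502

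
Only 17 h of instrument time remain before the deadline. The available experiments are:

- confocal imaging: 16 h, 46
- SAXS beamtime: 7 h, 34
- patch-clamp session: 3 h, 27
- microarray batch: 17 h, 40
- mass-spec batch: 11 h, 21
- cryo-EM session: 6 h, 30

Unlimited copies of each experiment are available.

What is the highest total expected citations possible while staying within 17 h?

135

Taking 5×patch-clamp session: 15 h used, 135 in expected citations.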